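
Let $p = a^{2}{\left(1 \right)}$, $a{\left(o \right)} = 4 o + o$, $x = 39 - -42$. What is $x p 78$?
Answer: $157950$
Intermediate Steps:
$x = 81$ ($x = 39 + 42 = 81$)
$a{\left(o \right)} = 5 o$
$p = 25$ ($p = \left(5 \cdot 1\right)^{2} = 5^{2} = 25$)
$x p 78 = 81 \cdot 25 \cdot 78 = 2025 \cdot 78 = 157950$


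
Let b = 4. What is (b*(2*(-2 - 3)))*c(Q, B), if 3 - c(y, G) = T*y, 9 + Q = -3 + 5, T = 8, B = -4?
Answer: -2360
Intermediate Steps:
Q = -7 (Q = -9 + (-3 + 5) = -9 + 2 = -7)
c(y, G) = 3 - 8*y
(b*(2*(-2 - 3)))*c(Q, B) = (4*(2*(-2 - 3)))*(3 - 8*(-7)) = (4*(2*(-5)))*(3 + 56) = (4*(-10))*59 = -40*59 = -2360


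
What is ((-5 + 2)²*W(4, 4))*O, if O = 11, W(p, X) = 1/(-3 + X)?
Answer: 99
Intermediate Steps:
((-5 + 2)²*W(4, 4))*O = ((-5 + 2)²/(-3 + 4))*11 = ((-3)²/1)*11 = (9*1)*11 = 9*11 = 99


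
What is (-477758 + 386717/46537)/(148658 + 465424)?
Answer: -7411012443/9525844678 ≈ -0.77799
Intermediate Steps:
(-477758 + 386717/46537)/(148658 + 465424) = (-477758 + 386717*(1/46537))/614082 = (-477758 + 386717/46537)*(1/614082) = -22233037329/46537*1/614082 = -7411012443/9525844678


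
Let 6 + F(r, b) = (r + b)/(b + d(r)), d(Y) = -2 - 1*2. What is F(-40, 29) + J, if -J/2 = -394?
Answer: 19539/25 ≈ 781.56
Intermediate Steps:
J = 788 (J = -2*(-394) = 788)
d(Y) = -4 (d(Y) = -2 - 2 = -4)
F(r, b) = -6 + (b + r)/(-4 + b) (F(r, b) = -6 + (r + b)/(b - 4) = -6 + (b + r)/(-4 + b))
F(-40, 29) + J = (24 - 40 - 5*29)/(-4 + 29) + 788 = (24 - 40 - 145)/25 + 788 = (1/25)*(-161) + 788 = -161/25 + 788 = 19539/25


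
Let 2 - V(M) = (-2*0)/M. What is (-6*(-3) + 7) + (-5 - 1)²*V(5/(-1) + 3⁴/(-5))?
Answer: 97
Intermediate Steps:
V(M) = 2 (V(M) = 2 - (-2*0)/M = 2 - 0/M = 2 - 1*0 = 2 + 0 = 2)
(-6*(-3) + 7) + (-5 - 1)²*V(5/(-1) + 3⁴/(-5)) = (-6*(-3) + 7) + (-5 - 1)²*2 = (18 + 7) + (-6)²*2 = 25 + 36*2 = 25 + 72 = 97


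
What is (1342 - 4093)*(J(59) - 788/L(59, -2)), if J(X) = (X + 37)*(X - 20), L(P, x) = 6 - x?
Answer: -20057541/2 ≈ -1.0029e+7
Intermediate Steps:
J(X) = (-20 + X)*(37 + X) (J(X) = (37 + X)*(-20 + X) = (-20 + X)*(37 + X))
(1342 - 4093)*(J(59) - 788/L(59, -2)) = (1342 - 4093)*((-740 + 59² + 17*59) - 788/(6 - 1*(-2))) = -2751*((-740 + 3481 + 1003) - 788/(6 + 2)) = -2751*(3744 - 788/8) = -2751*(3744 - 788*⅛) = -2751*(3744 - 197/2) = -2751*7291/2 = -20057541/2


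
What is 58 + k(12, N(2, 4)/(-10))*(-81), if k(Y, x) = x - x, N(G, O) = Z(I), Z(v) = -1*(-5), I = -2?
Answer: 58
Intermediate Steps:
Z(v) = 5
N(G, O) = 5
k(Y, x) = 0
58 + k(12, N(2, 4)/(-10))*(-81) = 58 + 0*(-81) = 58 + 0 = 58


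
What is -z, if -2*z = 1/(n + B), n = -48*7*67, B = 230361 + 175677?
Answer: 1/767052 ≈ 1.3037e-6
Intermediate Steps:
B = 406038
n = -22512 (n = -336*67 = -22512)
z = -1/767052 (z = -1/(2*(-22512 + 406038)) = -1/2/383526 = -1/2*1/383526 = -1/767052 ≈ -1.3037e-6)
-z = -1*(-1/767052) = 1/767052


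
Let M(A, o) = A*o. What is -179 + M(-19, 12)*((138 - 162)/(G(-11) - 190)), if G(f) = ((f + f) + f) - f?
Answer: -10855/53 ≈ -204.81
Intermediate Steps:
G(f) = 2*f (G(f) = (2*f + f) - f = 3*f - f = 2*f)
-179 + M(-19, 12)*((138 - 162)/(G(-11) - 190)) = -179 + (-19*12)*((138 - 162)/(2*(-11) - 190)) = -179 - (-5472)/(-22 - 190) = -179 - (-5472)/(-212) = -179 - (-5472)*(-1)/212 = -179 - 228*6/53 = -179 - 1368/53 = -10855/53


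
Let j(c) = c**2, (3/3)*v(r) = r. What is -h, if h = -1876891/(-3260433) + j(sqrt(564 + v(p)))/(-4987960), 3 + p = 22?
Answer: -9359956399921/16262909386680 ≈ -0.57554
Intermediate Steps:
p = 19 (p = -3 + 22 = 19)
v(r) = r
h = 9359956399921/16262909386680 (h = -1876891/(-3260433) + (sqrt(564 + 19))**2/(-4987960) = -1876891*(-1/3260433) + (sqrt(583))**2*(-1/4987960) = 1876891/3260433 + 583*(-1/4987960) = 1876891/3260433 - 583/4987960 = 9359956399921/16262909386680 ≈ 0.57554)
-h = -1*9359956399921/16262909386680 = -9359956399921/16262909386680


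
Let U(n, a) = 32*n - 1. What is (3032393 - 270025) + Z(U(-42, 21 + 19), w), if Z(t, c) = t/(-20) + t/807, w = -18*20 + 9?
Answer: 33149203/12 ≈ 2.7624e+6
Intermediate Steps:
w = -351 (w = -360 + 9 = -351)
U(n, a) = -1 + 32*n
Z(t, c) = -787*t/16140 (Z(t, c) = t*(-1/20) + t*(1/807) = -t/20 + t/807 = -787*t/16140)
(3032393 - 270025) + Z(U(-42, 21 + 19), w) = (3032393 - 270025) - 787*(-1 + 32*(-42))/16140 = 2762368 - 787*(-1 - 1344)/16140 = 2762368 - 787/16140*(-1345) = 2762368 + 787/12 = 33149203/12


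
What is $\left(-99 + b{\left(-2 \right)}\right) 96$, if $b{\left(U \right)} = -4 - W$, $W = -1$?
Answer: $-9792$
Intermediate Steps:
$b{\left(U \right)} = -3$ ($b{\left(U \right)} = -4 - -1 = -4 + 1 = -3$)
$\left(-99 + b{\left(-2 \right)}\right) 96 = \left(-99 - 3\right) 96 = \left(-102\right) 96 = -9792$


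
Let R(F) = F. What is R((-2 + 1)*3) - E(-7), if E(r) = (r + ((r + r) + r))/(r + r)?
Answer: -5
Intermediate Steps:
E(r) = 2 (E(r) = (r + (2*r + r))/((2*r)) = (r + 3*r)*(1/(2*r)) = (4*r)*(1/(2*r)) = 2)
R((-2 + 1)*3) - E(-7) = (-2 + 1)*3 - 1*2 = -1*3 - 2 = -3 - 2 = -5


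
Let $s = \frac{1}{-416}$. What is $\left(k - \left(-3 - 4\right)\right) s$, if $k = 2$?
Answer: $- \frac{9}{416} \approx -0.021635$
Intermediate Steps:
$s = - \frac{1}{416} \approx -0.0024038$
$\left(k - \left(-3 - 4\right)\right) s = \left(2 - \left(-3 - 4\right)\right) \left(- \frac{1}{416}\right) = \left(2 - -7\right) \left(- \frac{1}{416}\right) = \left(2 + 7\right) \left(- \frac{1}{416}\right) = 9 \left(- \frac{1}{416}\right) = - \frac{9}{416}$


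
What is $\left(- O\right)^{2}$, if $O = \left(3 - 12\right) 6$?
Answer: $2916$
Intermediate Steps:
$O = -54$ ($O = \left(3 - 12\right) 6 = \left(-9\right) 6 = -54$)
$\left(- O\right)^{2} = \left(\left(-1\right) \left(-54\right)\right)^{2} = 54^{2} = 2916$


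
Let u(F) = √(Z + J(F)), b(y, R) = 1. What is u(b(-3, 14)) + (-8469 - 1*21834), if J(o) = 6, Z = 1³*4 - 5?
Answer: -30303 + √5 ≈ -30301.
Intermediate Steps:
Z = -1 (Z = 1*4 - 5 = 4 - 5 = -1)
u(F) = √5 (u(F) = √(-1 + 6) = √5)
u(b(-3, 14)) + (-8469 - 1*21834) = √5 + (-8469 - 1*21834) = √5 + (-8469 - 21834) = √5 - 30303 = -30303 + √5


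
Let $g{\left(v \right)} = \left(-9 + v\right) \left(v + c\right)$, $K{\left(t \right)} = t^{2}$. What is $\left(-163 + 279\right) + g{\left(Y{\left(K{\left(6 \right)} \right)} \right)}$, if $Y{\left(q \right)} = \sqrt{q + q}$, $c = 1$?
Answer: $179 - 48 \sqrt{2} \approx 111.12$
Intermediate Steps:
$Y{\left(q \right)} = \sqrt{2} \sqrt{q}$ ($Y{\left(q \right)} = \sqrt{2 q} = \sqrt{2} \sqrt{q}$)
$g{\left(v \right)} = \left(1 + v\right) \left(-9 + v\right)$ ($g{\left(v \right)} = \left(-9 + v\right) \left(v + 1\right) = \left(-9 + v\right) \left(1 + v\right) = \left(1 + v\right) \left(-9 + v\right)$)
$\left(-163 + 279\right) + g{\left(Y{\left(K{\left(6 \right)} \right)} \right)} = \left(-163 + 279\right) - \left(9 - 72 + 8 \sqrt{2} \sqrt{6^{2}}\right) = 116 - \left(9 - 72 + 8 \sqrt{2} \sqrt{36}\right) = 116 - \left(9 - 72 + 8 \sqrt{2} \cdot 6\right) = 116 - \left(9 - 72 + 8 \cdot 6 \sqrt{2}\right) = 116 - \left(-63 + 48 \sqrt{2}\right) = 116 + \left(63 - 48 \sqrt{2}\right) = 179 - 48 \sqrt{2}$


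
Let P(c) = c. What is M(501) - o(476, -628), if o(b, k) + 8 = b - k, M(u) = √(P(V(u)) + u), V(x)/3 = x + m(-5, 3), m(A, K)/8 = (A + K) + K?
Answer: -1096 + 26*√3 ≈ -1051.0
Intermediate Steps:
m(A, K) = 8*A + 16*K (m(A, K) = 8*((A + K) + K) = 8*(A + 2*K) = 8*A + 16*K)
V(x) = 24 + 3*x (V(x) = 3*(x + (8*(-5) + 16*3)) = 3*(x + (-40 + 48)) = 3*(x + 8) = 3*(8 + x) = 24 + 3*x)
M(u) = √(24 + 4*u) (M(u) = √((24 + 3*u) + u) = √(24 + 4*u))
o(b, k) = -8 + b - k (o(b, k) = -8 + (b - k) = -8 + b - k)
M(501) - o(476, -628) = 2*√(6 + 501) - (-8 + 476 - 1*(-628)) = 2*√507 - (-8 + 476 + 628) = 2*(13*√3) - 1*1096 = 26*√3 - 1096 = -1096 + 26*√3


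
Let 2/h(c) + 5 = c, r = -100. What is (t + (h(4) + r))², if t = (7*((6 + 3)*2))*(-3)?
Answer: 230400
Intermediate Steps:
h(c) = 2/(-5 + c)
t = -378 (t = (7*(9*2))*(-3) = (7*18)*(-3) = 126*(-3) = -378)
(t + (h(4) + r))² = (-378 + (2/(-5 + 4) - 100))² = (-378 + (2/(-1) - 100))² = (-378 + (2*(-1) - 100))² = (-378 + (-2 - 100))² = (-378 - 102)² = (-480)² = 230400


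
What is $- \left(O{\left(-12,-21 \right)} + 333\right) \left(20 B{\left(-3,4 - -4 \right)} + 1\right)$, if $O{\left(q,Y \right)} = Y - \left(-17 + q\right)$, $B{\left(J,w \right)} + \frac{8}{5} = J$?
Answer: $31031$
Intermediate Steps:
$B{\left(J,w \right)} = - \frac{8}{5} + J$
$O{\left(q,Y \right)} = 17 + Y - q$
$- \left(O{\left(-12,-21 \right)} + 333\right) \left(20 B{\left(-3,4 - -4 \right)} + 1\right) = - \left(\left(17 - 21 - -12\right) + 333\right) \left(20 \left(- \frac{8}{5} - 3\right) + 1\right) = - \left(\left(17 - 21 + 12\right) + 333\right) \left(20 \left(- \frac{23}{5}\right) + 1\right) = - \left(8 + 333\right) \left(-92 + 1\right) = - 341 \left(-91\right) = \left(-1\right) \left(-31031\right) = 31031$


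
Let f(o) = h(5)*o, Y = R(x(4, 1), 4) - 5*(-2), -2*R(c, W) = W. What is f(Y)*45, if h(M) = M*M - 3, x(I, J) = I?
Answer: 7920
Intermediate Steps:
h(M) = -3 + M**2 (h(M) = M**2 - 3 = -3 + M**2)
R(c, W) = -W/2
Y = 8 (Y = -1/2*4 - 5*(-2) = -2 + 10 = 8)
f(o) = 22*o (f(o) = (-3 + 5**2)*o = (-3 + 25)*o = 22*o)
f(Y)*45 = (22*8)*45 = 176*45 = 7920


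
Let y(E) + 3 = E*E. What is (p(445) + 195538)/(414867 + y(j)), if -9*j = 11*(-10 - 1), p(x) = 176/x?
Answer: 7048181466/14960288125 ≈ 0.47113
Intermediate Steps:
j = 121/9 (j = -11*(-10 - 1)/9 = -11*(-11)/9 = -⅑*(-121) = 121/9 ≈ 13.444)
y(E) = -3 + E² (y(E) = -3 + E*E = -3 + E²)
(p(445) + 195538)/(414867 + y(j)) = (176/445 + 195538)/(414867 + (-3 + (121/9)²)) = (176*(1/445) + 195538)/(414867 + (-3 + 14641/81)) = (176/445 + 195538)/(414867 + 14398/81) = 87014586/(445*(33618625/81)) = (87014586/445)*(81/33618625) = 7048181466/14960288125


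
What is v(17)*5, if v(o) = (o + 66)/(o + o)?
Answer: 415/34 ≈ 12.206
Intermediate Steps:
v(o) = (66 + o)/(2*o) (v(o) = (66 + o)/((2*o)) = (66 + o)*(1/(2*o)) = (66 + o)/(2*o))
v(17)*5 = ((½)*(66 + 17)/17)*5 = ((½)*(1/17)*83)*5 = (83/34)*5 = 415/34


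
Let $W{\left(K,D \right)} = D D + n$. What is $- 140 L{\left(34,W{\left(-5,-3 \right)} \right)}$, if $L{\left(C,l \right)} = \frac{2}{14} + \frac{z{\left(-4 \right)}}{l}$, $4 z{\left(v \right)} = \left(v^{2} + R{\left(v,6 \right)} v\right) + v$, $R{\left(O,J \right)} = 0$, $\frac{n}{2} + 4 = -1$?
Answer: $400$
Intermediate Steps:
$n = -10$ ($n = -8 + 2 \left(-1\right) = -8 - 2 = -10$)
$z{\left(v \right)} = \frac{v}{4} + \frac{v^{2}}{4}$ ($z{\left(v \right)} = \frac{\left(v^{2} + 0 v\right) + v}{4} = \frac{\left(v^{2} + 0\right) + v}{4} = \frac{v^{2} + v}{4} = \frac{v + v^{2}}{4} = \frac{v}{4} + \frac{v^{2}}{4}$)
$W{\left(K,D \right)} = -10 + D^{2}$ ($W{\left(K,D \right)} = D D - 10 = D^{2} - 10 = -10 + D^{2}$)
$L{\left(C,l \right)} = \frac{1}{7} + \frac{3}{l}$ ($L{\left(C,l \right)} = \frac{2}{14} + \frac{\frac{1}{4} \left(-4\right) \left(1 - 4\right)}{l} = 2 \cdot \frac{1}{14} + \frac{\frac{1}{4} \left(-4\right) \left(-3\right)}{l} = \frac{1}{7} + \frac{3}{l}$)
$- 140 L{\left(34,W{\left(-5,-3 \right)} \right)} = - 140 \frac{21 - \left(10 - \left(-3\right)^{2}\right)}{7 \left(-10 + \left(-3\right)^{2}\right)} = - 140 \frac{21 + \left(-10 + 9\right)}{7 \left(-10 + 9\right)} = - 140 \frac{21 - 1}{7 \left(-1\right)} = - 140 \cdot \frac{1}{7} \left(-1\right) 20 = \left(-140\right) \left(- \frac{20}{7}\right) = 400$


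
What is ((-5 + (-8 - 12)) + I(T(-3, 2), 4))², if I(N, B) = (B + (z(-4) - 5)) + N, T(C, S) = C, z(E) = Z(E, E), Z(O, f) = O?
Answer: 1089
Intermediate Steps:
z(E) = E
I(N, B) = -9 + B + N (I(N, B) = (B + (-4 - 5)) + N = (B - 9) + N = (-9 + B) + N = -9 + B + N)
((-5 + (-8 - 12)) + I(T(-3, 2), 4))² = ((-5 + (-8 - 12)) + (-9 + 4 - 3))² = ((-5 - 20) - 8)² = (-25 - 8)² = (-33)² = 1089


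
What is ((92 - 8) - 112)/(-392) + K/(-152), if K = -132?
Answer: 125/133 ≈ 0.93985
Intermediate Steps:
((92 - 8) - 112)/(-392) + K/(-152) = ((92 - 8) - 112)/(-392) - 132/(-152) = (84 - 112)*(-1/392) - 132*(-1/152) = -28*(-1/392) + 33/38 = 1/14 + 33/38 = 125/133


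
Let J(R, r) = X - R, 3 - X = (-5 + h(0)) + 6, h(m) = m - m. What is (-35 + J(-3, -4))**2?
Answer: 900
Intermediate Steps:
h(m) = 0
X = 2 (X = 3 - ((-5 + 0) + 6) = 3 - (-5 + 6) = 3 - 1*1 = 3 - 1 = 2)
J(R, r) = 2 - R
(-35 + J(-3, -4))**2 = (-35 + (2 - 1*(-3)))**2 = (-35 + (2 + 3))**2 = (-35 + 5)**2 = (-30)**2 = 900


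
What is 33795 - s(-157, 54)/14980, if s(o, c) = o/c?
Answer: 27337451557/808920 ≈ 33795.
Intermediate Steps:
33795 - s(-157, 54)/14980 = 33795 - (-157/54)/14980 = 33795 - (-157*1/54)/14980 = 33795 - (-157)/(54*14980) = 33795 - 1*(-157/808920) = 33795 + 157/808920 = 27337451557/808920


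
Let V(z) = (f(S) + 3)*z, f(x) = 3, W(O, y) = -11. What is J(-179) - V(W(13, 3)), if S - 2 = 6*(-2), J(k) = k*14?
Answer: -2440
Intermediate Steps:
J(k) = 14*k
S = -10 (S = 2 + 6*(-2) = 2 - 12 = -10)
V(z) = 6*z (V(z) = (3 + 3)*z = 6*z)
J(-179) - V(W(13, 3)) = 14*(-179) - 6*(-11) = -2506 - 1*(-66) = -2506 + 66 = -2440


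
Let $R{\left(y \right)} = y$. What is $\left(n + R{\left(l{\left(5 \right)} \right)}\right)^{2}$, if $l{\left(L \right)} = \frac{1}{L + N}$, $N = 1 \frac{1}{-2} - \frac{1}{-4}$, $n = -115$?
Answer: $\frac{4756761}{361} \approx 13177.0$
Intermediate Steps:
$N = - \frac{1}{4}$ ($N = 1 \left(- \frac{1}{2}\right) - - \frac{1}{4} = - \frac{1}{2} + \frac{1}{4} = - \frac{1}{4} \approx -0.25$)
$l{\left(L \right)} = \frac{1}{- \frac{1}{4} + L}$ ($l{\left(L \right)} = \frac{1}{L - \frac{1}{4}} = \frac{1}{- \frac{1}{4} + L}$)
$\left(n + R{\left(l{\left(5 \right)} \right)}\right)^{2} = \left(-115 + \frac{4}{-1 + 4 \cdot 5}\right)^{2} = \left(-115 + \frac{4}{-1 + 20}\right)^{2} = \left(-115 + \frac{4}{19}\right)^{2} = \left(- \frac{2181}{19}\right)^{2} = \frac{4756761}{361}$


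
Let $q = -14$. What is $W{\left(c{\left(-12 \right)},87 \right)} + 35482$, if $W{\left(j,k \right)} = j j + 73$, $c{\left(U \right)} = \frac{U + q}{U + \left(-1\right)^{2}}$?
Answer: $\frac{4302831}{121} \approx 35561.0$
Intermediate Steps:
$c{\left(U \right)} = \frac{-14 + U}{1 + U}$ ($c{\left(U \right)} = \frac{U - 14}{U + \left(-1\right)^{2}} = \frac{-14 + U}{U + 1} = \frac{-14 + U}{1 + U}$)
$W{\left(j,k \right)} = 73 + j^{2}$ ($W{\left(j,k \right)} = j^{2} + 73 = 73 + j^{2}$)
$W{\left(c{\left(-12 \right)},87 \right)} + 35482 = \left(73 + \left(\frac{-14 - 12}{1 - 12}\right)^{2}\right) + 35482 = \left(73 + \left(\frac{1}{-11} \left(-26\right)\right)^{2}\right) + 35482 = \left(73 + \left(\left(- \frac{1}{11}\right) \left(-26\right)\right)^{2}\right) + 35482 = \left(73 + \left(\frac{26}{11}\right)^{2}\right) + 35482 = \left(73 + \frac{676}{121}\right) + 35482 = \frac{9509}{121} + 35482 = \frac{4302831}{121}$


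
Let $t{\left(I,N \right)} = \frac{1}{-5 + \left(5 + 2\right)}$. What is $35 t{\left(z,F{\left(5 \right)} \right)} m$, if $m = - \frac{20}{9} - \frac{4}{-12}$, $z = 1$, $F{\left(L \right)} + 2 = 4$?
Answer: $- \frac{595}{18} \approx -33.056$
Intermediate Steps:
$F{\left(L \right)} = 2$ ($F{\left(L \right)} = -2 + 4 = 2$)
$m = - \frac{17}{9}$ ($m = \left(-20\right) \frac{1}{9} - - \frac{1}{3} = - \frac{20}{9} + \frac{1}{3} = - \frac{17}{9} \approx -1.8889$)
$t{\left(I,N \right)} = \frac{1}{2}$ ($t{\left(I,N \right)} = \frac{1}{-5 + 7} = \frac{1}{2}$)
$35 t{\left(z,F{\left(5 \right)} \right)} m = 35 \cdot \frac{1}{2} \left(- \frac{17}{9}\right) = \frac{35}{2} \left(- \frac{17}{9}\right) = - \frac{595}{18}$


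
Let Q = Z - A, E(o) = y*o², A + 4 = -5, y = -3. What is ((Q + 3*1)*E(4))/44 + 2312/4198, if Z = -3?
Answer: -213976/23089 ≈ -9.2674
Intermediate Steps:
A = -9 (A = -4 - 5 = -9)
E(o) = -3*o²
Q = 6 (Q = -3 - 1*(-9) = -3 + 9 = 6)
((Q + 3*1)*E(4))/44 + 2312/4198 = ((6 + 3*1)*(-3*4²))/44 + 2312/4198 = ((6 + 3)*(-3*16))*(1/44) + 2312*(1/4198) = (9*(-48))*(1/44) + 1156/2099 = -432*1/44 + 1156/2099 = -108/11 + 1156/2099 = -213976/23089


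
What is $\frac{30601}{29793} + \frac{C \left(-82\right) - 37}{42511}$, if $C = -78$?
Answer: $\frac{1490332798}{1266530223} \approx 1.1767$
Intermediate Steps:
$\frac{30601}{29793} + \frac{C \left(-82\right) - 37}{42511} = \frac{30601}{29793} + \frac{\left(-78\right) \left(-82\right) - 37}{42511} = 30601 \cdot \frac{1}{29793} + \left(6396 - 37\right) \frac{1}{42511} = \frac{30601}{29793} + 6359 \cdot \frac{1}{42511} = \frac{30601}{29793} + \frac{6359}{42511} = \frac{1490332798}{1266530223}$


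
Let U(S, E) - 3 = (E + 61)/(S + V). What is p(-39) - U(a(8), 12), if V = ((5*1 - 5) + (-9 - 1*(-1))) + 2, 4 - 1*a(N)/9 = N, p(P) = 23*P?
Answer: -37727/42 ≈ -898.26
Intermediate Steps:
a(N) = 36 - 9*N
V = -6 (V = ((5 - 5) + (-9 + 1)) + 2 = (0 - 8) + 2 = -8 + 2 = -6)
U(S, E) = 3 + (61 + E)/(-6 + S) (U(S, E) = 3 + (E + 61)/(S - 6) = 3 + (61 + E)/(-6 + S))
p(-39) - U(a(8), 12) = 23*(-39) - (43 + 12 + 3*(36 - 9*8))/(-6 + (36 - 9*8)) = -897 - (43 + 12 + 3*(36 - 72))/(-6 + (36 - 72)) = -897 - (43 + 12 + 3*(-36))/(-6 - 36) = -897 - (43 + 12 - 108)/(-42) = -897 - (-1)*(-53)/42 = -897 - 1*53/42 = -897 - 53/42 = -37727/42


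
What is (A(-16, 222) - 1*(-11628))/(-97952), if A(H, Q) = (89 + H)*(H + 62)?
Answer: -7493/48976 ≈ -0.15299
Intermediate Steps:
A(H, Q) = (62 + H)*(89 + H) (A(H, Q) = (89 + H)*(62 + H) = (62 + H)*(89 + H))
(A(-16, 222) - 1*(-11628))/(-97952) = ((5518 + (-16)**2 + 151*(-16)) - 1*(-11628))/(-97952) = ((5518 + 256 - 2416) + 11628)*(-1/97952) = (3358 + 11628)*(-1/97952) = 14986*(-1/97952) = -7493/48976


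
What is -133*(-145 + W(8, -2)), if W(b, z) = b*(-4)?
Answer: 23541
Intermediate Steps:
W(b, z) = -4*b
-133*(-145 + W(8, -2)) = -133*(-145 - 4*8) = -133*(-145 - 32) = -133*(-177) = 23541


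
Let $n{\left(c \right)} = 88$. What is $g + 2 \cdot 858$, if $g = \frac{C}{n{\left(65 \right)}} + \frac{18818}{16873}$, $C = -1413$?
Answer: $\frac{2525772419}{1484824} \approx 1701.1$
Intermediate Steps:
$g = - \frac{22185565}{1484824}$ ($g = - \frac{1413}{88} + \frac{18818}{16873} = - \frac{22185565}{1484824} \approx -14.942$)
$g + 2 \cdot 858 = - \frac{22185565}{1484824} + 2 \cdot 858 = - \frac{22185565}{1484824} + 1716 = \frac{2525772419}{1484824}$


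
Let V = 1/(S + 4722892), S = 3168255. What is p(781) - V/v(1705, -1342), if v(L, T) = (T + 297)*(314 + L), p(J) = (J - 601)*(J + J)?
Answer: 4681082311138074601/16649175953685 ≈ 2.8116e+5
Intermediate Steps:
p(J) = 2*J*(-601 + J) (p(J) = (-601 + J)*(2*J) = 2*J*(-601 + J))
v(L, T) = (297 + T)*(314 + L)
V = 1/7891147 (V = 1/(3168255 + 4722892) = 1/7891147 ≈ 1.2672e-7)
p(781) - V/v(1705, -1342) = 2*781*(-601 + 781) - 1/(7891147*(93258 + 297*1705 + 314*(-1342) + 1705*(-1342))) = 2*781*180 - 1/(7891147*(93258 + 506385 - 421388 - 2288110)) = 281160 - 1/(7891147*(-2109855)) = 281160 - (-1)/(7891147*2109855) = 281160 - 1*(-1/16649175953685) = 281160 + 1/16649175953685 = 4681082311138074601/16649175953685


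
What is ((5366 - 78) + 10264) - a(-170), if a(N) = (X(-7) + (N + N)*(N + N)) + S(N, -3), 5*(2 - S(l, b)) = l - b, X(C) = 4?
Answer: -500437/5 ≈ -1.0009e+5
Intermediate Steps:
S(l, b) = 2 - l/5 + b/5 (S(l, b) = 2 - (l - b)/5 = 2 + (-l/5 + b/5) = 2 - l/5 + b/5)
a(N) = 27/5 + 4*N² - N/5 (a(N) = (4 + (N + N)*(N + N)) + (2 - N/5 + (⅕)*(-3)) = (4 + (2*N)*(2*N)) + (2 - N/5 - ⅗) = (4 + 4*N²) + (7/5 - N/5) = 27/5 + 4*N² - N/5)
((5366 - 78) + 10264) - a(-170) = ((5366 - 78) + 10264) - (27/5 + 4*(-170)² - ⅕*(-170)) = (5288 + 10264) - (27/5 + 4*28900 + 34) = 15552 - (27/5 + 115600 + 34) = 15552 - 1*578197/5 = 15552 - 578197/5 = -500437/5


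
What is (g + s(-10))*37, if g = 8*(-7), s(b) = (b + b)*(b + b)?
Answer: 12728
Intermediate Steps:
s(b) = 4*b² (s(b) = (2*b)*(2*b) = 4*b²)
g = -56
(g + s(-10))*37 = (-56 + 4*(-10)²)*37 = (-56 + 4*100)*37 = (-56 + 400)*37 = 344*37 = 12728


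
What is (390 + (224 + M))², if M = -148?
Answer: 217156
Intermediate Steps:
(390 + (224 + M))² = (390 + (224 - 148))² = (390 + 76)² = 466² = 217156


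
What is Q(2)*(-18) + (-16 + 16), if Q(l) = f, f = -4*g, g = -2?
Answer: -144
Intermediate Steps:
f = 8 (f = -4*(-2) = 8)
Q(l) = 8
Q(2)*(-18) + (-16 + 16) = 8*(-18) + (-16 + 16) = -144 + 0 = -144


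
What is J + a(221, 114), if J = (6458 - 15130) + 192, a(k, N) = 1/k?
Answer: -1874079/221 ≈ -8480.0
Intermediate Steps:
J = -8480 (J = -8672 + 192 = -8480)
J + a(221, 114) = -8480 + 1/221 = -1874079/221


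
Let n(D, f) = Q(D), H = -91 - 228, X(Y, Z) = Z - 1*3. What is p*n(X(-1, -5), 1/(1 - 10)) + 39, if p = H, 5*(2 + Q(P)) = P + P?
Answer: 8489/5 ≈ 1697.8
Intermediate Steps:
X(Y, Z) = -3 + Z (X(Y, Z) = Z - 3 = -3 + Z)
H = -319
Q(P) = -2 + 2*P/5 (Q(P) = -2 + (P + P)/5 = -2 + (2*P)/5 = -2 + 2*P/5)
p = -319
n(D, f) = -2 + 2*D/5
p*n(X(-1, -5), 1/(1 - 10)) + 39 = -319*(-2 + 2*(-3 - 5)/5) + 39 = -319*(-2 + (⅖)*(-8)) + 39 = -319*(-2 - 16/5) + 39 = -319*(-26/5) + 39 = 8294/5 + 39 = 8489/5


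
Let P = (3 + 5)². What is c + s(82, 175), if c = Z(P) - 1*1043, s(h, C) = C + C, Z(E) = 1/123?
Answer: -85238/123 ≈ -692.99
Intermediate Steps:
P = 64 (P = 8² = 64)
Z(E) = 1/123
s(h, C) = 2*C
c = -128288/123 (c = 1/123 - 1*1043 = 1/123 - 1043 = -128288/123 ≈ -1043.0)
c + s(82, 175) = -128288/123 + 2*175 = -128288/123 + 350 = -85238/123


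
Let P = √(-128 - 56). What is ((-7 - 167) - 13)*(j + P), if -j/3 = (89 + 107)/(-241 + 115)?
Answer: -2618/3 - 374*I*√46 ≈ -872.67 - 2536.6*I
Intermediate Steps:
P = 2*I*√46 (P = √(-184) = 2*I*√46 ≈ 13.565*I)
j = 14/3 (j = -3*(89 + 107)/(-241 + 115) = -588/(-126) = -588*(-1)/126 = -3*(-14/9) = 14/3 ≈ 4.6667)
((-7 - 167) - 13)*(j + P) = ((-7 - 167) - 13)*(14/3 + 2*I*√46) = (-174 - 13)*(14/3 + 2*I*√46) = -187*(14/3 + 2*I*√46) = -2618/3 - 374*I*√46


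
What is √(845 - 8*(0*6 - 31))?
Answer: √1093 ≈ 33.061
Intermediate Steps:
√(845 - 8*(0*6 - 31)) = √(845 - 8*(0 - 31)) = √(845 - 8*(-31)) = √(845 + 248) = √1093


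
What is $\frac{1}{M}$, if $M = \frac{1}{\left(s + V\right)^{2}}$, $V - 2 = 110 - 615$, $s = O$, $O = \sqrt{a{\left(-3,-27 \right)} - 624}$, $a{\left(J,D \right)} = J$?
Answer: $\left(503 - i \sqrt{627}\right)^{2} \approx 2.5238 \cdot 10^{5} - 25190.0 i$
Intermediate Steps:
$O = i \sqrt{627}$ ($O = \sqrt{-3 - 624} = \sqrt{-627} = i \sqrt{627} \approx 25.04 i$)
$s = i \sqrt{627} \approx 25.04 i$
$V = -503$ ($V = 2 + \left(110 - 615\right) = 2 - 505 = -503$)
$M = \frac{1}{\left(-503 + i \sqrt{627}\right)^{2}}$ ($M = \frac{1}{\left(i \sqrt{627} - 503\right)^{2}} = \frac{1}{\left(-503 + i \sqrt{627}\right)^{2}} \approx 3.9232 \cdot 10^{-6} + 3.9157 \cdot 10^{-7} i$)
$\frac{1}{M} = \frac{1}{\frac{1}{\left(503 - i \sqrt{627}\right)^{2}}} = \left(503 - i \sqrt{627}\right)^{2}$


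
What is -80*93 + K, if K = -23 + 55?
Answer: -7408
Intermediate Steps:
K = 32
-80*93 + K = -80*93 + 32 = -7440 + 32 = -7408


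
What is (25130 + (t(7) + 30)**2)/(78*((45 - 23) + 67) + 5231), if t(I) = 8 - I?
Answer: 26091/12173 ≈ 2.1433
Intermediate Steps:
(25130 + (t(7) + 30)**2)/(78*((45 - 23) + 67) + 5231) = (25130 + ((8 - 1*7) + 30)**2)/(78*((45 - 23) + 67) + 5231) = (25130 + ((8 - 7) + 30)**2)/(78*(22 + 67) + 5231) = (25130 + (1 + 30)**2)/(78*89 + 5231) = (25130 + 31**2)/(6942 + 5231) = (25130 + 961)/12173 = 26091*(1/12173) = 26091/12173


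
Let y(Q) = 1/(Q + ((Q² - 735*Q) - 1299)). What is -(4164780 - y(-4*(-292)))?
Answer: -2105766910139/505613 ≈ -4.1648e+6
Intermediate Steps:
y(Q) = 1/(-1299 + Q² - 734*Q) (y(Q) = 1/(Q + (-1299 + Q² - 735*Q)) = 1/(-1299 + Q² - 734*Q))
-(4164780 - y(-4*(-292))) = -(4164780 - 1/(-1299 + (-4*(-292))² - (-2936)*(-292))) = -(4164780 - 1/(-1299 + 1168² - 734*1168)) = -(4164780 - 1/(-1299 + 1364224 - 857312)) = -(4164780 - 1/505613) = -1*2105766910139/505613 = -2105766910139/505613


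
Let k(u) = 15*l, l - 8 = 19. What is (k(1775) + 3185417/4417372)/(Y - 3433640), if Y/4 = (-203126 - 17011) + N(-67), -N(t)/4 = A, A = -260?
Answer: -1792221077/19038997006416 ≈ -9.4134e-5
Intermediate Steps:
l = 27 (l = 8 + 19 = 27)
N(t) = 1040 (N(t) = -4*(-260) = 1040)
k(u) = 405 (k(u) = 15*27 = 405)
Y = -876388 (Y = 4*((-203126 - 17011) + 1040) = 4*(-220137 + 1040) = 4*(-219097) = -876388)
(k(1775) + 3185417/4417372)/(Y - 3433640) = (405 + 3185417/4417372)/(-876388 - 3433640) = (405 + 3185417*(1/4417372))/(-4310028) = (405 + 3185417/4417372)*(-1/4310028) = (1792221077/4417372)*(-1/4310028) = -1792221077/19038997006416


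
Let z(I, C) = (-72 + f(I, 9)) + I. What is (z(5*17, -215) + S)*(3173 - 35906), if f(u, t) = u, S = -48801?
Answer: 1594195299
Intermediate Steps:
z(I, C) = -72 + 2*I (z(I, C) = (-72 + I) + I = -72 + 2*I)
(z(5*17, -215) + S)*(3173 - 35906) = ((-72 + 2*(5*17)) - 48801)*(3173 - 35906) = ((-72 + 2*85) - 48801)*(-32733) = ((-72 + 170) - 48801)*(-32733) = (98 - 48801)*(-32733) = -48703*(-32733) = 1594195299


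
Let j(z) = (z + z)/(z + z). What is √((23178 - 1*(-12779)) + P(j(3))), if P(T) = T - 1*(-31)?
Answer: √35989 ≈ 189.71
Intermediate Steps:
j(z) = 1 (j(z) = (2*z)/((2*z)) = (2*z)*(1/(2*z)) = 1)
P(T) = 31 + T (P(T) = T + 31 = 31 + T)
√((23178 - 1*(-12779)) + P(j(3))) = √((23178 - 1*(-12779)) + (31 + 1)) = √((23178 + 12779) + 32) = √(35957 + 32) = √35989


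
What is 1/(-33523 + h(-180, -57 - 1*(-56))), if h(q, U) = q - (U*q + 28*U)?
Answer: -1/33855 ≈ -2.9538e-5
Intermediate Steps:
h(q, U) = q - 28*U - U*q (h(q, U) = q - (28*U + U*q) = q + (-28*U - U*q) = q - 28*U - U*q)
1/(-33523 + h(-180, -57 - 1*(-56))) = 1/(-33523 + (-180 - 28*(-57 - 1*(-56)) - 1*(-57 - 1*(-56))*(-180))) = 1/(-33523 + (-180 - 28*(-57 + 56) - 1*(-57 + 56)*(-180))) = 1/(-33523 + (-180 - 28*(-1) - 1*(-1)*(-180))) = 1/(-33523 + (-180 + 28 - 180)) = 1/(-33523 - 332) = 1/(-33855) = -1/33855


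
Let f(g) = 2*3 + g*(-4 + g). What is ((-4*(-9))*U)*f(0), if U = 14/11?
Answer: 3024/11 ≈ 274.91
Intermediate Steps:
U = 14/11 (U = 14*(1/11) = 14/11 ≈ 1.2727)
f(g) = 6 + g*(-4 + g)
((-4*(-9))*U)*f(0) = (-4*(-9)*(14/11))*(6 + 0² - 4*0) = (36*(14/11))*(6 + 0 + 0) = (504/11)*6 = 3024/11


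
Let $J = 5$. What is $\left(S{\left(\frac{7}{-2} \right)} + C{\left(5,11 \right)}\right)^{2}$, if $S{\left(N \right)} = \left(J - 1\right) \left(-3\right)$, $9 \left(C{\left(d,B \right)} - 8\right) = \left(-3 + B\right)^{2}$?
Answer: $\frac{784}{81} \approx 9.679$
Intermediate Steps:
$C{\left(d,B \right)} = 8 + \frac{\left(-3 + B\right)^{2}}{9}$
$S{\left(N \right)} = -12$ ($S{\left(N \right)} = \left(5 - 1\right) \left(-3\right) = 4 \left(-3\right) = -12$)
$\left(S{\left(\frac{7}{-2} \right)} + C{\left(5,11 \right)}\right)^{2} = \left(-12 + \left(8 + \frac{\left(-3 + 11\right)^{2}}{9}\right)\right)^{2} = \left(-12 + \left(8 + \frac{8^{2}}{9}\right)\right)^{2} = \left(-12 + \left(8 + \frac{1}{9} \cdot 64\right)\right)^{2} = \left(-12 + \left(8 + \frac{64}{9}\right)\right)^{2} = \left(-12 + \frac{136}{9}\right)^{2} = \left(\frac{28}{9}\right)^{2} = \frac{784}{81}$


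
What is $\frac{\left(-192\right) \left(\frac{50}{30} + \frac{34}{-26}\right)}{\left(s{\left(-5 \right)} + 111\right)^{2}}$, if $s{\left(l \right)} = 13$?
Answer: $- \frac{56}{12493} \approx -0.0044825$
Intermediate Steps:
$\frac{\left(-192\right) \left(\frac{50}{30} + \frac{34}{-26}\right)}{\left(s{\left(-5 \right)} + 111\right)^{2}} = \frac{\left(-192\right) \left(\frac{50}{30} + \frac{34}{-26}\right)}{\left(13 + 111\right)^{2}} = \frac{\left(-192\right) \left(50 \cdot \frac{1}{30} + 34 \left(- \frac{1}{26}\right)\right)}{124^{2}} = \frac{\left(-192\right) \left(\frac{5}{3} - \frac{17}{13}\right)}{15376} = \left(-192\right) \frac{14}{39} \cdot \frac{1}{15376} = \left(- \frac{896}{13}\right) \frac{1}{15376} = - \frac{56}{12493}$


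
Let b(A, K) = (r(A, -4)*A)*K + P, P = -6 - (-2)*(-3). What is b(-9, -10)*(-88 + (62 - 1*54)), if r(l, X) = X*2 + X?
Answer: 87360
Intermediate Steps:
r(l, X) = 3*X (r(l, X) = 2*X + X = 3*X)
P = -12 (P = -6 - 1*6 = -6 - 6 = -12)
b(A, K) = -12 - 12*A*K (b(A, K) = ((3*(-4))*A)*K - 12 = (-12*A)*K - 12 = -12*A*K - 12 = -12 - 12*A*K)
b(-9, -10)*(-88 + (62 - 1*54)) = (-12 - 12*(-9)*(-10))*(-88 + (62 - 1*54)) = (-12 - 1080)*(-88 + (62 - 54)) = -1092*(-88 + 8) = -1092*(-80) = 87360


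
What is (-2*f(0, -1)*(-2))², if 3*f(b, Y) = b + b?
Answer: 0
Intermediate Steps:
f(b, Y) = 2*b/3 (f(b, Y) = (b + b)/3 = (2*b)/3 = 2*b/3)
(-2*f(0, -1)*(-2))² = (-4*0/3*(-2))² = (-2*0*(-2))² = (0*(-2))² = 0² = 0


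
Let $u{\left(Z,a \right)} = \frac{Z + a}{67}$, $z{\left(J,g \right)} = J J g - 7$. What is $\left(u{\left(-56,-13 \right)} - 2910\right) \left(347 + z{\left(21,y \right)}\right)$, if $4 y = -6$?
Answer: $\frac{125410077}{134} \approx 9.359 \cdot 10^{5}$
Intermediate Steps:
$y = - \frac{3}{2}$ ($y = \frac{1}{4} \left(-6\right) = - \frac{3}{2} \approx -1.5$)
$z{\left(J,g \right)} = -7 + g J^{2}$ ($z{\left(J,g \right)} = J^{2} g - 7 = g J^{2} - 7 = -7 + g J^{2}$)
$u{\left(Z,a \right)} = \frac{Z}{67} + \frac{a}{67}$ ($u{\left(Z,a \right)} = \left(Z + a\right) \frac{1}{67} = \frac{Z}{67} + \frac{a}{67}$)
$\left(u{\left(-56,-13 \right)} - 2910\right) \left(347 + z{\left(21,y \right)}\right) = \left(\left(\frac{1}{67} \left(-56\right) + \frac{1}{67} \left(-13\right)\right) - 2910\right) \left(347 - \left(7 + \frac{3 \cdot 21^{2}}{2}\right)\right) = \left(\left(- \frac{56}{67} - \frac{13}{67}\right) - 2910\right) \left(347 - \frac{1337}{2}\right) = \left(- \frac{69}{67} - 2910\right) \left(347 - \frac{1337}{2}\right) = - \frac{195039 \left(347 - \frac{1337}{2}\right)}{67} = \left(- \frac{195039}{67}\right) \left(- \frac{643}{2}\right) = \frac{125410077}{134}$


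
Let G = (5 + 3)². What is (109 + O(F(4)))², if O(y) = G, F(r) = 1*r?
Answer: 29929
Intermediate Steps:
F(r) = r
G = 64 (G = 8² = 64)
O(y) = 64
(109 + O(F(4)))² = (109 + 64)² = 173² = 29929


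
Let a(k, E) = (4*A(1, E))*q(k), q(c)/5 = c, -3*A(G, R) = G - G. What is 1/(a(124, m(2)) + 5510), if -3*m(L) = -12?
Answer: 1/5510 ≈ 0.00018149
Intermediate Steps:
A(G, R) = 0 (A(G, R) = -(G - G)/3 = -⅓*0 = 0)
q(c) = 5*c
m(L) = 4 (m(L) = -⅓*(-12) = 4)
a(k, E) = 0 (a(k, E) = (4*0)*(5*k) = 0*(5*k) = 0)
1/(a(124, m(2)) + 5510) = 1/(0 + 5510) = 1/5510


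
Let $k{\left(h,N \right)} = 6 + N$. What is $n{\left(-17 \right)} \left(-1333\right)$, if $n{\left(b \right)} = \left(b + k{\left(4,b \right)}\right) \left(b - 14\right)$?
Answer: $-1157044$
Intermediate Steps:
$n{\left(b \right)} = \left(-14 + b\right) \left(6 + 2 b\right)$ ($n{\left(b \right)} = \left(b + \left(6 + b\right)\right) \left(b - 14\right) = \left(6 + 2 b\right) \left(-14 + b\right) = \left(-14 + b\right) \left(6 + 2 b\right)$)
$n{\left(-17 \right)} \left(-1333\right) = \left(-84 - -374 + 2 \left(-17\right)^{2}\right) \left(-1333\right) = \left(-84 + 374 + 2 \cdot 289\right) \left(-1333\right) = \left(-84 + 374 + 578\right) \left(-1333\right) = 868 \left(-1333\right) = -1157044$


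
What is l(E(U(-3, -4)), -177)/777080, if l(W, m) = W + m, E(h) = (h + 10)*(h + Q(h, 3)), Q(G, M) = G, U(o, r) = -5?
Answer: -227/777080 ≈ -0.00029212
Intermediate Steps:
E(h) = 2*h*(10 + h) (E(h) = (h + 10)*(h + h) = (10 + h)*(2*h) = 2*h*(10 + h))
l(E(U(-3, -4)), -177)/777080 = (2*(-5)*(10 - 5) - 177)/777080 = (2*(-5)*5 - 177)*(1/777080) = (-50 - 177)*(1/777080) = -227*1/777080 = -227/777080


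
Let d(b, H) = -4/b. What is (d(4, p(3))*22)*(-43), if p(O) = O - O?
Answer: 946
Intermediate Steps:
p(O) = 0
(d(4, p(3))*22)*(-43) = (-4/4*22)*(-43) = (-4*¼*22)*(-43) = -1*22*(-43) = -22*(-43) = 946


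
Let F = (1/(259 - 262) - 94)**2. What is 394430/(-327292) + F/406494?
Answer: -177098545849/149672513529 ≈ -1.1832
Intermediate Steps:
F = 80089/9 (F = (1/(-3) - 94)**2 = (-1/3 - 94)**2 = (-283/3)**2 = 80089/9 ≈ 8898.8)
394430/(-327292) + F/406494 = 394430/(-327292) + (80089/9)/406494 = 394430*(-1/327292) + (80089/9)*(1/406494) = -197215/163646 + 80089/3658446 = -177098545849/149672513529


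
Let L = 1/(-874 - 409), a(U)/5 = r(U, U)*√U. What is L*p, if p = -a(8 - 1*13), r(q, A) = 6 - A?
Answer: 55*I*√5/1283 ≈ 0.095856*I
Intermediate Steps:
a(U) = 5*√U*(6 - U) (a(U) = 5*((6 - U)*√U) = 5*(√U*(6 - U)) = 5*√U*(6 - U))
p = -55*I*√5 (p = -5*√(8 - 1*13)*(6 - (8 - 1*13)) = -5*√(8 - 13)*(6 - (8 - 13)) = -5*√(-5)*(6 - 1*(-5)) = -5*I*√5*(6 + 5) = -5*I*√5*11 = -55*I*√5 ≈ -122.98*I)
L = -1/1283 (L = 1/(-1283) = -1/1283 ≈ -0.00077942)
L*p = -(-55)*I*√5/1283 = 55*I*√5/1283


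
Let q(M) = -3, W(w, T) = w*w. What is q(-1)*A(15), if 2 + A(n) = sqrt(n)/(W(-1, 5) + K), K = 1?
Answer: 6 - 3*sqrt(15)/2 ≈ 0.19053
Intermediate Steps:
W(w, T) = w**2
A(n) = -2 + sqrt(n)/2 (A(n) = -2 + sqrt(n)/((-1)**2 + 1) = -2 + sqrt(n)/(1 + 1) = -2 + sqrt(n)/2)
q(-1)*A(15) = -3*(-2 + sqrt(15)/2) = 6 - 3*sqrt(15)/2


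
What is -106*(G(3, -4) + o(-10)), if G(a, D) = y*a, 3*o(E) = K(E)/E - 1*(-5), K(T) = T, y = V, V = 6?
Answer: -2120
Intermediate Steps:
y = 6
o(E) = 2 (o(E) = (E/E - 1*(-5))/3 = (1 + 5)/3 = (⅓)*6 = 2)
G(a, D) = 6*a
-106*(G(3, -4) + o(-10)) = -106*(6*3 + 2) = -106*(18 + 2) = -106*20 = -2120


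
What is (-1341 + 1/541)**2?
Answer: 526321230400/292681 ≈ 1.7983e+6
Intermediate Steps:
(-1341 + 1/541)**2 = (-725480/541)**2 = 526321230400/292681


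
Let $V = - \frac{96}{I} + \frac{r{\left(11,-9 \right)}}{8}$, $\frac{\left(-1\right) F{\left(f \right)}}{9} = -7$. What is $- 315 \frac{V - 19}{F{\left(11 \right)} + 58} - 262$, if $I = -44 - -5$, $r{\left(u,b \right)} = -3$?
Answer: $- \frac{2742923}{12584} \approx -217.97$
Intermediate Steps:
$F{\left(f \right)} = 63$ ($F{\left(f \right)} = \left(-9\right) \left(-7\right) = 63$)
$I = -39$ ($I = -44 + 5 = -39$)
$V = \frac{217}{104}$ ($V = - \frac{96}{-39} - \frac{3}{8} = \left(-96\right) \left(- \frac{1}{39}\right) - \frac{3}{8} = \frac{32}{13} - \frac{3}{8} = \frac{217}{104} \approx 2.0865$)
$- 315 \frac{V - 19}{F{\left(11 \right)} + 58} - 262 = - 315 \frac{\frac{217}{104} - 19}{63 + 58} - 262 = - 315 \left(- \frac{1759}{104 \cdot 121}\right) - 262 = - 315 \left(\left(- \frac{1759}{104}\right) \frac{1}{121}\right) - 262 = \left(-315\right) \left(- \frac{1759}{12584}\right) - 262 = \frac{554085}{12584} - 262 = - \frac{2742923}{12584}$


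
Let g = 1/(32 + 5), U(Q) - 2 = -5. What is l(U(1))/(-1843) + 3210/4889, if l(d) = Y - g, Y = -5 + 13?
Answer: 217450855/333385799 ≈ 0.65225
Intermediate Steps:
Y = 8
U(Q) = -3 (U(Q) = 2 - 5 = -3)
g = 1/37 ≈ 0.027027
l(d) = 295/37 (l(d) = 8 - 1*1/37 = 8 - 1/37 = 295/37)
l(U(1))/(-1843) + 3210/4889 = (295/37)/(-1843) + 3210/4889 = (295/37)*(-1/1843) + 3210*(1/4889) = -295/68191 + 3210/4889 = 217450855/333385799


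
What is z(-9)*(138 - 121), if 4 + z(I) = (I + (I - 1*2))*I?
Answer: 2992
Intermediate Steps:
z(I) = -4 + I*(-2 + 2*I) (z(I) = -4 + (I + (I - 1*2))*I = -4 + (I + (I - 2))*I = -4 + (I + (-2 + I))*I = -4 + (-2 + 2*I)*I = -4 + I*(-2 + 2*I))
z(-9)*(138 - 121) = (-4 - 2*(-9) + 2*(-9)²)*(138 - 121) = (-4 + 18 + 2*81)*17 = (-4 + 18 + 162)*17 = 176*17 = 2992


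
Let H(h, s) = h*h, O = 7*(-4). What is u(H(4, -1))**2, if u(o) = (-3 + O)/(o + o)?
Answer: 961/1024 ≈ 0.93848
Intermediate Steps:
O = -28
H(h, s) = h**2
u(o) = -31/(2*o) (u(o) = (-3 - 28)/(o + o) = -31*1/(2*o) = -31/(2*o))
u(H(4, -1))**2 = (-31/(2*(4**2)))**2 = (-31/2/16)**2 = (-31/2*1/16)**2 = (-31/32)**2 = 961/1024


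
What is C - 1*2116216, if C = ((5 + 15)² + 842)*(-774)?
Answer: -3077524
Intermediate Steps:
C = -961308 (C = (20² + 842)*(-774) = (400 + 842)*(-774) = 1242*(-774) = -961308)
C - 1*2116216 = -961308 - 1*2116216 = -961308 - 2116216 = -3077524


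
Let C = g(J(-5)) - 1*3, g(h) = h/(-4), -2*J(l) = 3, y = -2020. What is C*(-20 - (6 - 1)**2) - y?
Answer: 17105/8 ≈ 2138.1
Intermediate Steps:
J(l) = -3/2 (J(l) = -1/2*3 = -3/2)
g(h) = -h/4 (g(h) = h*(-1/4) = -h/4)
C = -21/8 (C = -1/4*(-3/2) - 1*3 = 3/8 - 3 = -21/8 ≈ -2.6250)
C*(-20 - (6 - 1)**2) - y = -21*(-20 - (6 - 1)**2)/8 - 1*(-2020) = -21*(-20 - 1*5**2)/8 + 2020 = -21*(-20 - 1*25)/8 + 2020 = -21*(-20 - 25)/8 + 2020 = -21/8*(-45) + 2020 = 945/8 + 2020 = 17105/8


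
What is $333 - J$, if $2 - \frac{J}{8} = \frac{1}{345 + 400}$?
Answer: $\frac{236173}{745} \approx 317.01$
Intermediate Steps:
$J = \frac{11912}{745}$ ($J = 16 - \frac{8}{345 + 400} = 16 - \frac{8}{745} = \frac{11912}{745} \approx 15.989$)
$333 - J = 333 - \frac{11912}{745} = \frac{236173}{745}$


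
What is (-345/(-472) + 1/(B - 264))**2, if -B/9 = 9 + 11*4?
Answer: 65113259929/122326461504 ≈ 0.53229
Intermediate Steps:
B = -477 (B = -9*(9 + 11*4) = -9*(9 + 44) = -9*53 = -477)
(-345/(-472) + 1/(B - 264))**2 = (-345/(-472) + 1/(-477 - 264))**2 = (-345*(-1/472) + 1/(-741))**2 = (345/472 - 1/741)**2 = (255173/349752)**2 = 65113259929/122326461504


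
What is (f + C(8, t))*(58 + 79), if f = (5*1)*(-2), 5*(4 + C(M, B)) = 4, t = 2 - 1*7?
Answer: -9042/5 ≈ -1808.4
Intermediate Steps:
t = -5 (t = 2 - 7 = -5)
C(M, B) = -16/5 (C(M, B) = -4 + (1/5)*4 = -4 + 4/5 = -16/5)
f = -10 (f = 5*(-2) = -10)
(f + C(8, t))*(58 + 79) = (-10 - 16/5)*(58 + 79) = -66/5*137 = -9042/5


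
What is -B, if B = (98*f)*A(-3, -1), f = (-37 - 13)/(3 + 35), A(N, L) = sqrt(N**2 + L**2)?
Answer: 2450*sqrt(10)/19 ≈ 407.77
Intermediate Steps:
A(N, L) = sqrt(L**2 + N**2)
f = -25/19 (f = -50/38 = -50*1/38 = -25/19 ≈ -1.3158)
B = -2450*sqrt(10)/19 (B = (98*(-25/19))*sqrt((-1)**2 + (-3)**2) = -2450*sqrt(1 + 9)/19 = -2450*sqrt(10)/19 ≈ -407.77)
-B = -(-2450)*sqrt(10)/19 = 2450*sqrt(10)/19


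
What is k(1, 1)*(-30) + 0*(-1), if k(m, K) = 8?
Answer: -240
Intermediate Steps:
k(1, 1)*(-30) + 0*(-1) = 8*(-30) + 0*(-1) = -240 + 0 = -240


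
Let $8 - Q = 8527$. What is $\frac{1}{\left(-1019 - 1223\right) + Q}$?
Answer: $- \frac{1}{10761} \approx -9.2928 \cdot 10^{-5}$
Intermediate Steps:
$Q = -8519$ ($Q = 8 - 8527 = -8519$)
$\frac{1}{\left(-1019 - 1223\right) + Q} = \frac{1}{\left(-1019 - 1223\right) - 8519} = \frac{1}{-2242 - 8519} = \frac{1}{-10761} = - \frac{1}{10761}$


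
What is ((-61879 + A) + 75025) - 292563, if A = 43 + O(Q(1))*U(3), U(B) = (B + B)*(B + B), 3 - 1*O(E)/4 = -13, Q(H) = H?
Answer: -277070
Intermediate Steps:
O(E) = 64 (O(E) = 12 - 4*(-13) = 12 + 52 = 64)
U(B) = 4*B² (U(B) = (2*B)*(2*B) = 4*B²)
A = 2347 (A = 43 + 64*(4*3²) = 43 + 64*(4*9) = 43 + 64*36 = 43 + 2304 = 2347)
((-61879 + A) + 75025) - 292563 = ((-61879 + 2347) + 75025) - 292563 = (-59532 + 75025) - 292563 = 15493 - 292563 = -277070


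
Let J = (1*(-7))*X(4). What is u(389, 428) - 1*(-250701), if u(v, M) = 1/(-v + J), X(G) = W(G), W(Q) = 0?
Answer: 97522688/389 ≈ 2.5070e+5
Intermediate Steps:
X(G) = 0
J = 0 (J = (1*(-7))*0 = -7*0 = 0)
u(v, M) = -1/v (u(v, M) = 1/(-v + 0) = 1/(-v) = -1/v)
u(389, 428) - 1*(-250701) = -1/389 - 1*(-250701) = -1*1/389 + 250701 = -1/389 + 250701 = 97522688/389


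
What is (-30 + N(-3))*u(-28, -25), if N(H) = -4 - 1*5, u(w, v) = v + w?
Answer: 2067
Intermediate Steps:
N(H) = -9 (N(H) = -4 - 5 = -9)
(-30 + N(-3))*u(-28, -25) = (-30 - 9)*(-25 - 28) = -39*(-53) = 2067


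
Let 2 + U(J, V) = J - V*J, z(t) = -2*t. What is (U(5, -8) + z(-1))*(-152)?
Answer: -6840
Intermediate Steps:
U(J, V) = -2 + J - J*V (U(J, V) = -2 + (J - V*J) = -2 + (J - J*V) = -2 + J - J*V)
(U(5, -8) + z(-1))*(-152) = ((-2 + 5 - 1*5*(-8)) - 2*(-1))*(-152) = ((-2 + 5 + 40) + 2)*(-152) = (43 + 2)*(-152) = 45*(-152) = -6840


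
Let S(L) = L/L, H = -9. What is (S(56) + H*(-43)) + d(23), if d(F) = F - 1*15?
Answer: 396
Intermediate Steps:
S(L) = 1
d(F) = -15 + F (d(F) = F - 15 = -15 + F)
(S(56) + H*(-43)) + d(23) = (1 - 9*(-43)) + (-15 + 23) = (1 + 387) + 8 = 388 + 8 = 396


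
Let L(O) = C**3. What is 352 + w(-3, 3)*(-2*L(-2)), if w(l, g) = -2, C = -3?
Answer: 244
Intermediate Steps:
L(O) = -27 (L(O) = (-3)**3 = -27)
352 + w(-3, 3)*(-2*L(-2)) = 352 - (-4)*(-27) = 352 - 2*54 = 352 - 108 = 244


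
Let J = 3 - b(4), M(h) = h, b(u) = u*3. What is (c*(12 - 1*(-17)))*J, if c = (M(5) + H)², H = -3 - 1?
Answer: -261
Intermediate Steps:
H = -4
b(u) = 3*u
J = -9 (J = 3 - 3*4 = 3 - 1*12 = 3 - 12 = -9)
c = 1 (c = (5 - 4)² = 1² = 1)
(c*(12 - 1*(-17)))*J = (1*(12 - 1*(-17)))*(-9) = (1*(12 + 17))*(-9) = (1*29)*(-9) = 29*(-9) = -261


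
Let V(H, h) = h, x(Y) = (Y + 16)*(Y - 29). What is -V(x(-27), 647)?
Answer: -647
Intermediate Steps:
x(Y) = (-29 + Y)*(16 + Y) (x(Y) = (16 + Y)*(-29 + Y) = (-29 + Y)*(16 + Y))
-V(x(-27), 647) = -1*647 = -647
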